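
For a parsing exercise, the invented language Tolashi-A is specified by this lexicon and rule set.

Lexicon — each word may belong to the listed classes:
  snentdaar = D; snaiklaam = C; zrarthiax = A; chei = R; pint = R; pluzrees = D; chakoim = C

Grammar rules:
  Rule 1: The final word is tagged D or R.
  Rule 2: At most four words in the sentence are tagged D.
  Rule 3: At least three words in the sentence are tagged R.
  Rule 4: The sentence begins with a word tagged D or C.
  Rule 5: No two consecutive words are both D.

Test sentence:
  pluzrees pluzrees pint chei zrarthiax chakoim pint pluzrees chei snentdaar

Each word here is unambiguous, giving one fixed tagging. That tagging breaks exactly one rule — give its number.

5

Fixed tagging: D D R R A C R D R D.
Rule check: R1 pass, R2 pass, R3 pass, R4 pass, R5 fail.
Only rule 5 fails.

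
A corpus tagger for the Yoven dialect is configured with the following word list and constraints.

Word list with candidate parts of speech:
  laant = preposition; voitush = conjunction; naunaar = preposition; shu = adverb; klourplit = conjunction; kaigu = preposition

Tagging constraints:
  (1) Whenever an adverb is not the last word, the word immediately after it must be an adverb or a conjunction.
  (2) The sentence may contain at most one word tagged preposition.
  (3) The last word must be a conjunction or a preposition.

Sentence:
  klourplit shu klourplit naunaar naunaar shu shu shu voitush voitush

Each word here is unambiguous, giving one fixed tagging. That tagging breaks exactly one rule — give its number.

2

Fixed tagging: conjunction adverb conjunction preposition preposition adverb adverb adverb conjunction conjunction.
Rule check: R1 holds, R2 violated, R3 holds.
Only rule 2 fails.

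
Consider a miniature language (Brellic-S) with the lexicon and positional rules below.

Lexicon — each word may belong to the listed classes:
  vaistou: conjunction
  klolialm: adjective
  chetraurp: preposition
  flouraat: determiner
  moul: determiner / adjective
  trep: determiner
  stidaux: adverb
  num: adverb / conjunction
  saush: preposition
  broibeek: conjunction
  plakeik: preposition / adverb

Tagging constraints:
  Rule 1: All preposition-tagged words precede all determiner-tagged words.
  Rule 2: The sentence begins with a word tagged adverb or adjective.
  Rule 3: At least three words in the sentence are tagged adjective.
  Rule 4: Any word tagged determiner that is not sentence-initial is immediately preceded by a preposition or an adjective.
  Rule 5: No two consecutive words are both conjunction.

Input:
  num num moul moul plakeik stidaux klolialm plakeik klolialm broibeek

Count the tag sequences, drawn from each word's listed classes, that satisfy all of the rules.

10

Candidates per position — 1:num {adverb,conjunction}; 2:num {adverb,conjunction}; 3:moul {determiner,adjective}; 4:moul {determiner,adjective}; 5:plakeik {preposition,adverb}; 6:stidaux {adverb}; 7:klolialm {adjective}; 8:plakeik {preposition,adverb}; 9:klolialm {adjective}; 10:broibeek {conjunction}.
There are 64 candidate sequences in total.
Checking each against the rules leaves 10 sequences.
Count = 10.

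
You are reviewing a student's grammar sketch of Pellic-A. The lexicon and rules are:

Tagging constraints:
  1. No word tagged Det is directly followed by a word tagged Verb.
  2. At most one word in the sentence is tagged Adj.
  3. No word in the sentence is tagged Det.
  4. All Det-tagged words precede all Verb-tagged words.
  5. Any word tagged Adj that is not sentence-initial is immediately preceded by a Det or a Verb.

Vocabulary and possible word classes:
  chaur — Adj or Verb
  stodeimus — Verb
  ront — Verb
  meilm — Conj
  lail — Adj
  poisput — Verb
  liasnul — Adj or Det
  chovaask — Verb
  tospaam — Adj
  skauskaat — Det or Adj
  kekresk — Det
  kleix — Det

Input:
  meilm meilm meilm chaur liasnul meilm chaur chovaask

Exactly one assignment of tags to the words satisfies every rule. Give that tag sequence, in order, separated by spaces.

Candidates per position — 1:meilm {Conj}; 2:meilm {Conj}; 3:meilm {Conj}; 4:chaur {Adj,Verb}; 5:liasnul {Adj,Det}; 6:meilm {Conj}; 7:chaur {Adj,Verb}; 8:chovaask {Verb}.
Position 4: Adj is ruled out by rule 5; that leaves Verb.
Position 5: Det is ruled out by rule 3; that leaves Adj.
Position 7: Adj is ruled out by rule 2; that leaves Verb.
The unique satisfying tagging is: Conj Conj Conj Verb Adj Conj Verb Verb.
Verifying each rule — rule 1 ✓; rule 2 ✓; rule 3 ✓; rule 4 ✓; rule 5 ✓.

Conj Conj Conj Verb Adj Conj Verb Verb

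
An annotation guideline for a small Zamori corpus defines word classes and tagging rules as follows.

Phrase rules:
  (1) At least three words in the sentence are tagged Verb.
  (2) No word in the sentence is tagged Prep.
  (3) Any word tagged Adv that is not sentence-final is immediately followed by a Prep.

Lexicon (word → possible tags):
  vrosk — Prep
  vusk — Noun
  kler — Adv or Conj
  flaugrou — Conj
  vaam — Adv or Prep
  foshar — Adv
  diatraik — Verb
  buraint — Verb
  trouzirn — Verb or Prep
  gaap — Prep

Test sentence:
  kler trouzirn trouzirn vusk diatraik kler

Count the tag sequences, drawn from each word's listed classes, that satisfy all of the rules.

2

Candidates per position — 1:kler {Adv,Conj}; 2:trouzirn {Verb,Prep}; 3:trouzirn {Verb,Prep}; 4:vusk {Noun}; 5:diatraik {Verb}; 6:kler {Adv,Conj}.
There are 16 candidate sequences in total.
The sequences that satisfy every rule: Conj Verb Verb Noun Verb Adv; Conj Verb Verb Noun Verb Conj.
Count = 2.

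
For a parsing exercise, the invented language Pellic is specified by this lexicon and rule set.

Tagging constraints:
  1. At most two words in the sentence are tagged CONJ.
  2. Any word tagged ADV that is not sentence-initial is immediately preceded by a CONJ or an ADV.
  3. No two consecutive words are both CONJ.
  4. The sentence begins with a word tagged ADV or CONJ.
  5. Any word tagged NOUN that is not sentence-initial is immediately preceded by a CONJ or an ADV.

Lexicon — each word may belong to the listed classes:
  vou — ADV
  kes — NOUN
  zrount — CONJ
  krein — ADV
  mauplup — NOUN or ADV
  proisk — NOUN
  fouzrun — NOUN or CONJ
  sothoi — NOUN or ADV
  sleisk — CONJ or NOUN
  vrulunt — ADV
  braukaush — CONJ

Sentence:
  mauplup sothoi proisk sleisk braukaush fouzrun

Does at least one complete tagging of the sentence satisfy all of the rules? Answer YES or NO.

NO

Candidates per position — 1:mauplup {NOUN,ADV}; 2:sothoi {NOUN,ADV}; 3:proisk {NOUN}; 4:sleisk {CONJ,NOUN}; 5:braukaush {CONJ}; 6:fouzrun {NOUN,CONJ}.
Every candidate sequence violates at least one rule; no consistent tagging exists.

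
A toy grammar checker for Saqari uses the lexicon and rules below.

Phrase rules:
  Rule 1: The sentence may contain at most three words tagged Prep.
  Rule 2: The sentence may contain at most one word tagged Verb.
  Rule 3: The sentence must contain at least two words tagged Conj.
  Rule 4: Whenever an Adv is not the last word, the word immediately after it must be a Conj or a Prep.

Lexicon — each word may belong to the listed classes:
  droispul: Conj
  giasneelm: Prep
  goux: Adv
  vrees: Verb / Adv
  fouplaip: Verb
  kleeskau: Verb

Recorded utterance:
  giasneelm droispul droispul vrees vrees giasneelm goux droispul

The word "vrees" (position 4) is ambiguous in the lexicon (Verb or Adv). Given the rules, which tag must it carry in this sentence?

Verb

Candidates per position — 1:giasneelm {Prep}; 2:droispul {Conj}; 3:droispul {Conj}; 4:vrees {Verb,Adv}; 5:vrees {Verb,Adv}; 6:giasneelm {Prep}; 7:goux {Adv}; 8:droispul {Conj}.
If word 4 were Adv, no tagging could satisfy rule 4; so word 4 is Verb.
If word 5 were Verb, no tagging could satisfy rule 2; so word 5 is Adv.
So the tagging must be: Prep Conj Conj Verb Adv Prep Adv Conj.
Check: rule 1 ✓; rule 2 ✓; rule 3 ✓; rule 4 ✓.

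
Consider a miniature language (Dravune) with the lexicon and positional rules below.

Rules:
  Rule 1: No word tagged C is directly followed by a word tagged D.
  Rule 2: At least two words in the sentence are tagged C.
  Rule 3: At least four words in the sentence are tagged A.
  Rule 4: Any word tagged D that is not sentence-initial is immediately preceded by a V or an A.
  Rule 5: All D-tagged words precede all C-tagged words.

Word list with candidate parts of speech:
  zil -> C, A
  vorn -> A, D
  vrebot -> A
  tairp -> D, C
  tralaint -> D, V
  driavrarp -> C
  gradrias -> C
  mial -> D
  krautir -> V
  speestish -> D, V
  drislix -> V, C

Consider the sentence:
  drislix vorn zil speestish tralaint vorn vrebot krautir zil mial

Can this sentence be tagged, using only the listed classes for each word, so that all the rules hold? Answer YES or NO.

NO

Candidates per position — 1:drislix {V,C}; 2:vorn {A,D}; 3:zil {C,A}; 4:speestish {D,V}; 5:tralaint {D,V}; 6:vorn {A,D}; 7:vrebot {A}; 8:krautir {V}; 9:zil {C,A}; 10:mial {D}.
Every candidate sequence violates at least one rule; no consistent tagging exists.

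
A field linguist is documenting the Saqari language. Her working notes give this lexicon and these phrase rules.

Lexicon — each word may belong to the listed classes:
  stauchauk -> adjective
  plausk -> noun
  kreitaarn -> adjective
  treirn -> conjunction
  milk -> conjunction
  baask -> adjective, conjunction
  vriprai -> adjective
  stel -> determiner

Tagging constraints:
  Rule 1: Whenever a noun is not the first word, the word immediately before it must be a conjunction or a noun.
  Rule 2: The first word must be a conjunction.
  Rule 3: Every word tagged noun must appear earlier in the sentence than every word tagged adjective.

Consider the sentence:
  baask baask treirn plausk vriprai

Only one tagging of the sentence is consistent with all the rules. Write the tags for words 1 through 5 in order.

Candidates per position — 1:baask {adjective,conjunction}; 2:baask {adjective,conjunction}; 3:treirn {conjunction}; 4:plausk {noun}; 5:vriprai {adjective}.
If word 1 were adjective, no tagging could satisfy rule 2; so word 1 is conjunction.
If word 2 were adjective, no tagging could satisfy rule 3; so word 2 is conjunction.
So the tagging must be: conjunction conjunction conjunction noun adjective.
Checking: rule 1 satisfied; rule 2 satisfied; rule 3 satisfied.

conjunction conjunction conjunction noun adjective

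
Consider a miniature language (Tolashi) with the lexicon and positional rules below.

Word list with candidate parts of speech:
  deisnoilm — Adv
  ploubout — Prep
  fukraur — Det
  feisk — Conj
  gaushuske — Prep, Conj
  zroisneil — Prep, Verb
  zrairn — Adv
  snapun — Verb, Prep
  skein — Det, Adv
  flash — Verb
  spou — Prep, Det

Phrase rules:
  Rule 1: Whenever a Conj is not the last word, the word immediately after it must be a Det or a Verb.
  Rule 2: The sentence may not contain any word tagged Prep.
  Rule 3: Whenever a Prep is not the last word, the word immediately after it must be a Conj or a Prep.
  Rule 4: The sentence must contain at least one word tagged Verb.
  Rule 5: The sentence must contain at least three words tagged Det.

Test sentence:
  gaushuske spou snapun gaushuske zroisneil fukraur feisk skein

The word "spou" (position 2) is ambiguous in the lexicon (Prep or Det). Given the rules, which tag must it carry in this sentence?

Candidates per position — 1:gaushuske {Prep,Conj}; 2:spou {Prep,Det}; 3:snapun {Verb,Prep}; 4:gaushuske {Prep,Conj}; 5:zroisneil {Prep,Verb}; 6:fukraur {Det}; 7:feisk {Conj}; 8:skein {Det,Adv}.
Word 1 cannot be Prep — rule 2 would then fail for every completion. It is Conj.
Word 2 cannot be Prep — rule 1 would then fail for every completion. It is Det.
Word 3 cannot be Prep — rule 2 would then fail for every completion. It is Verb.
Word 4 cannot be Prep — rule 2 would then fail for every completion. It is Conj.
Word 5 cannot be Prep — rule 1 would then fail for every completion. It is Verb.
Word 8 cannot be Adv — rule 1 would then fail for every completion. It is Det.
So the tagging must be: Conj Det Verb Conj Verb Det Conj Det.
Checking: rule 1 ok; rule 2 ok; rule 3 ok; rule 4 ok; rule 5 ok.

Det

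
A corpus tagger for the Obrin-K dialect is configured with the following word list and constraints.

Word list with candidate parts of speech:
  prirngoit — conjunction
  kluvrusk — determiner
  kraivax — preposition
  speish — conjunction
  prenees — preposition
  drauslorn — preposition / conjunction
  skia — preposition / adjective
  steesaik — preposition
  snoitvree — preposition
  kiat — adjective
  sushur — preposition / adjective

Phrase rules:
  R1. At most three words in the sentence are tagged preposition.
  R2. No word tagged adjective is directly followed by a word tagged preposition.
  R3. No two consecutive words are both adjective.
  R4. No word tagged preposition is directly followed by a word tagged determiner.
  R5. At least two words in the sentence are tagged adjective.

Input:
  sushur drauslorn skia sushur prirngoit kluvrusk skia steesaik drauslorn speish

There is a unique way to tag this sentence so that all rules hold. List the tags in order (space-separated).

Candidates per position — 1:sushur {preposition,adjective}; 2:drauslorn {preposition,conjunction}; 3:skia {preposition,adjective}; 4:sushur {preposition,adjective}; 5:prirngoit {conjunction}; 6:kluvrusk {determiner}; 7:skia {preposition,adjective}; 8:steesaik {preposition}; 9:drauslorn {preposition,conjunction}; 10:speish {conjunction}.
At position 7, choosing adjective makes rule 2 impossible to satisfy; hence preposition.
The remaining ambiguous positions (1, 2, 3, 4, 9) are resolved jointly — only one combination satisfies every rule.
The unique satisfying tagging is: adjective conjunction preposition adjective conjunction determiner preposition preposition conjunction conjunction.
Verifying each rule — rule 1 ✓; rule 2 ✓; rule 3 ✓; rule 4 ✓; rule 5 ✓.

adjective conjunction preposition adjective conjunction determiner preposition preposition conjunction conjunction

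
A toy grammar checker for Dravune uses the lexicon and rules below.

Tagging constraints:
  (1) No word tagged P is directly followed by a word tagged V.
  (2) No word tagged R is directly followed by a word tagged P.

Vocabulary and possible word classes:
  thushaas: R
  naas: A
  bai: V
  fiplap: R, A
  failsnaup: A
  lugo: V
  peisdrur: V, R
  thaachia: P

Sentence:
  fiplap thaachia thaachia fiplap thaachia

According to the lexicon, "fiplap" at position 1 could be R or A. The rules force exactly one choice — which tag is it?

A

Candidates per position — 1:fiplap {R,A}; 2:thaachia {P}; 3:thaachia {P}; 4:fiplap {R,A}; 5:thaachia {P}.
At position 1, choosing R makes rule 2 impossible to satisfy; hence A.
At position 4, choosing R makes rule 2 impossible to satisfy; hence A.
The only consistent sequence is: A P P A P.
Verifying each rule — rule 1 satisfied; rule 2 satisfied.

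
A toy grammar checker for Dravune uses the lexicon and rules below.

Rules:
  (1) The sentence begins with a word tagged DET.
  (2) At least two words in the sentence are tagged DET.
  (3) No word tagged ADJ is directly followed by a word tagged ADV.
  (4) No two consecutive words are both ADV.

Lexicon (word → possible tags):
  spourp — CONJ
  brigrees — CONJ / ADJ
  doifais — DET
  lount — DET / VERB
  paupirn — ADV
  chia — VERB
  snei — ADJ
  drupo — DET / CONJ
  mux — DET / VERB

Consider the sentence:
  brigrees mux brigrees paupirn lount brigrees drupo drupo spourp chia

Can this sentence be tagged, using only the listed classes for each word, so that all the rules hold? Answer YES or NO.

NO

Candidates per position — 1:brigrees {CONJ,ADJ}; 2:mux {DET,VERB}; 3:brigrees {CONJ,ADJ}; 4:paupirn {ADV}; 5:lount {DET,VERB}; 6:brigrees {CONJ,ADJ}; 7:drupo {DET,CONJ}; 8:drupo {DET,CONJ}; 9:spourp {CONJ}; 10:chia {VERB}.
Rule 1 cannot be satisfied by any choice of tags from the lexicon.
So there is no consistent tagging.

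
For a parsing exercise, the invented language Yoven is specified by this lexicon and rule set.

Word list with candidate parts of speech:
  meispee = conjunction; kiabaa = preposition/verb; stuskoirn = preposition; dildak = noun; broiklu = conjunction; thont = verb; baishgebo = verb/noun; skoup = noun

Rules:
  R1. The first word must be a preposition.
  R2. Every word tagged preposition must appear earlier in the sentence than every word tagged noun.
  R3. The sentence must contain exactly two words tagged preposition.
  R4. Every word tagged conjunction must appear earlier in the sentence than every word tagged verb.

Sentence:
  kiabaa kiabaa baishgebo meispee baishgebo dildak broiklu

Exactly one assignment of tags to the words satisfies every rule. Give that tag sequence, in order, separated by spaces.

Candidates per position — 1:kiabaa {preposition,verb}; 2:kiabaa {preposition,verb}; 3:baishgebo {verb,noun}; 4:meispee {conjunction}; 5:baishgebo {verb,noun}; 6:dildak {noun}; 7:broiklu {conjunction}.
At position 1, choosing verb makes rule 1 impossible to satisfy; hence preposition.
At position 2, choosing verb makes rule 3 impossible to satisfy; hence preposition.
At position 3, choosing verb makes rule 4 impossible to satisfy; hence noun.
At position 5, choosing verb makes rule 4 impossible to satisfy; hence noun.
The unique satisfying tagging is: preposition preposition noun conjunction noun noun conjunction.
Rule-by-rule: rule 1 satisfied; rule 2 satisfied; rule 3 satisfied; rule 4 satisfied.

preposition preposition noun conjunction noun noun conjunction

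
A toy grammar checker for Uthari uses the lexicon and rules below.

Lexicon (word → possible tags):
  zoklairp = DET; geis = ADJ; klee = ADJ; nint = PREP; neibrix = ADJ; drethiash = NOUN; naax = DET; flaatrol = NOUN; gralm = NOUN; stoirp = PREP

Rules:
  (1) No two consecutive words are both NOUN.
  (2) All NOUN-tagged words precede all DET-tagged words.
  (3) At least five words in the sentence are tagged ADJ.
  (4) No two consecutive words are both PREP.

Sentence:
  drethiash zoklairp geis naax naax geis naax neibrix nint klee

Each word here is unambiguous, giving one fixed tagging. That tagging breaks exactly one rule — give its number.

3

Fixed tagging: NOUN DET ADJ DET DET ADJ DET ADJ PREP ADJ.
Checking each rule: R1 ok, R2 ok, R3 fails, R4 ok.
Only rule 3 fails.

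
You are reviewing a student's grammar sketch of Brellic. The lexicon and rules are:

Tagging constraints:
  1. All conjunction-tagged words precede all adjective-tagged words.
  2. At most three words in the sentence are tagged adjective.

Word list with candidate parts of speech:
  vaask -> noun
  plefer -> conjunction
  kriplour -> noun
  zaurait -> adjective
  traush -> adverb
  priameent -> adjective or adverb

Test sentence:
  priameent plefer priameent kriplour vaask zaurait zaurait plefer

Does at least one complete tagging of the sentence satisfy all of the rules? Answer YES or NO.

Candidates per position — 1:priameent {adjective,adverb}; 2:plefer {conjunction}; 3:priameent {adjective,adverb}; 4:kriplour {noun}; 5:vaask {noun}; 6:zaurait {adjective}; 7:zaurait {adjective}; 8:plefer {conjunction}.
Rule 1 cannot be satisfied by any choice of tags from the lexicon.
So there is no consistent tagging.

NO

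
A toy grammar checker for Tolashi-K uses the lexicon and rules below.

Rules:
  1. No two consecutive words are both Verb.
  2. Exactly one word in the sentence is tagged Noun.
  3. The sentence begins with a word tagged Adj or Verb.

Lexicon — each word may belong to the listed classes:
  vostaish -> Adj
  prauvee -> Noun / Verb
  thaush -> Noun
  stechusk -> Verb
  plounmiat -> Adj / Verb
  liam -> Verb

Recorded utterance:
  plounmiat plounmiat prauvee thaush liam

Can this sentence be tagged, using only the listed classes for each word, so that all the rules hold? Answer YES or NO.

Candidates per position — 1:plounmiat {Adj,Verb}; 2:plounmiat {Adj,Verb}; 3:prauvee {Noun,Verb}; 4:thaush {Noun}; 5:liam {Verb}.
One satisfying assignment: Adj Adj Verb Noun Verb.
Verifying each rule — rule 1 ✓; rule 2 ✓; rule 3 ✓.

YES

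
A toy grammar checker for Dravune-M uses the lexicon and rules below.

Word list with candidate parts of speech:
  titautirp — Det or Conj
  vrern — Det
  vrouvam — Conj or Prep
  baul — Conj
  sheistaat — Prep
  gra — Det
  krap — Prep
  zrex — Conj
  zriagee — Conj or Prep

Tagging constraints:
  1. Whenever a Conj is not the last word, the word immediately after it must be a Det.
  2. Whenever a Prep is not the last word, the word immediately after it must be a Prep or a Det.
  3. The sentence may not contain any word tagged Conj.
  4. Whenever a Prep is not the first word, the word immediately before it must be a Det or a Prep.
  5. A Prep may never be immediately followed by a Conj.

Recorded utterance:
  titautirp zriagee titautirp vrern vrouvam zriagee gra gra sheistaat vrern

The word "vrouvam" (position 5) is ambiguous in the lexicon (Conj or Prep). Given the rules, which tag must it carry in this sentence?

Prep

Candidates per position — 1:titautirp {Det,Conj}; 2:zriagee {Conj,Prep}; 3:titautirp {Det,Conj}; 4:vrern {Det}; 5:vrouvam {Conj,Prep}; 6:zriagee {Conj,Prep}; 7:gra {Det}; 8:gra {Det}; 9:sheistaat {Prep}; 10:vrern {Det}.
Position 1: Conj is ruled out by rule 1; that leaves Det.
Position 2: Conj is ruled out by rule 3; that leaves Prep.
Position 3: Conj is ruled out by rule 2; that leaves Det.
Position 5: Conj is ruled out by rule 1; that leaves Prep.
Position 6: Conj is ruled out by rule 2; that leaves Prep.
The unique satisfying tagging is: Det Prep Det Det Prep Prep Det Det Prep Det.
Rule-by-rule: rule 1 satisfied; rule 2 satisfied; rule 3 satisfied; rule 4 satisfied; rule 5 satisfied.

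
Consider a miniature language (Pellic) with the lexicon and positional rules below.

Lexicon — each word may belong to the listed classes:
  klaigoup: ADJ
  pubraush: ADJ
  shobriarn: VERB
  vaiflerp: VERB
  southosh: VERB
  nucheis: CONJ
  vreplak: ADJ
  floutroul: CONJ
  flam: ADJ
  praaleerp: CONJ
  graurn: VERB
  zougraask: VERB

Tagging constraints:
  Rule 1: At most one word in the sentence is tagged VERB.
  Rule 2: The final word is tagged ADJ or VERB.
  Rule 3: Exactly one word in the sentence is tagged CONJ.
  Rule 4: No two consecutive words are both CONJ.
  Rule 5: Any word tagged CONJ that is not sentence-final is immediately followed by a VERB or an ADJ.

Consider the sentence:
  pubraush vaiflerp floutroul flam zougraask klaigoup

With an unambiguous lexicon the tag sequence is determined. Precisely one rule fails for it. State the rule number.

Fixed tagging: ADJ VERB CONJ ADJ VERB ADJ.
Applying the rules: R1 violated, R2 holds, R3 holds, R4 holds, R5 holds.
Only rule 1 fails.

1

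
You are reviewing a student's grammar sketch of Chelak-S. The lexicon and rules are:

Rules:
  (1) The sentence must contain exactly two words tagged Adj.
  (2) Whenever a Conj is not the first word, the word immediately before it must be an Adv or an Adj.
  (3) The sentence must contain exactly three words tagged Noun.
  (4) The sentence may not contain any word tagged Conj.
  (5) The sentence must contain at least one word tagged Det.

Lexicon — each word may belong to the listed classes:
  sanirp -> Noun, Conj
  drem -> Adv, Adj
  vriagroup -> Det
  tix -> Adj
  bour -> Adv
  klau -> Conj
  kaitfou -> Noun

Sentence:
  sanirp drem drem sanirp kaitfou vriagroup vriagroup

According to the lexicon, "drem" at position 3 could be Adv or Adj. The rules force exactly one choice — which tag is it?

Adj

Candidates per position — 1:sanirp {Noun,Conj}; 2:drem {Adv,Adj}; 3:drem {Adv,Adj}; 4:sanirp {Noun,Conj}; 5:kaitfou {Noun}; 6:vriagroup {Det}; 7:vriagroup {Det}.
Position 1: Conj is ruled out by rule 3; that leaves Noun.
Position 2: Adv is ruled out by rule 1; that leaves Adj.
Position 3: Adv is ruled out by rule 1; that leaves Adj.
Position 4: Conj is ruled out by rule 3; that leaves Noun.
The only consistent sequence is: Noun Adj Adj Noun Noun Det Det.
Rule-by-rule: rule 1 satisfied; rule 2 satisfied; rule 3 satisfied; rule 4 satisfied; rule 5 satisfied.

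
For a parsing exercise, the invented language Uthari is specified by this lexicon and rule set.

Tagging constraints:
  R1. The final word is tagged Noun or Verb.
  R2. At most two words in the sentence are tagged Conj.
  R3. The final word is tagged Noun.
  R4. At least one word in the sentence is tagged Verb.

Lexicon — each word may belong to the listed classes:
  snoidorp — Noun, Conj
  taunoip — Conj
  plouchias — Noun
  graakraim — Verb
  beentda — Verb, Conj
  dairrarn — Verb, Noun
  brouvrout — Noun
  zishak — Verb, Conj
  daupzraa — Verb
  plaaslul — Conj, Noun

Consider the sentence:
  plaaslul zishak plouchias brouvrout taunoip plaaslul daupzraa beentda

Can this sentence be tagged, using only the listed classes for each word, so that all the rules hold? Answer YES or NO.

Candidates per position — 1:plaaslul {Conj,Noun}; 2:zishak {Verb,Conj}; 3:plouchias {Noun}; 4:brouvrout {Noun}; 5:taunoip {Conj}; 6:plaaslul {Conj,Noun}; 7:daupzraa {Verb}; 8:beentda {Verb,Conj}.
Rule 3 cannot be satisfied by any choice of tags from the lexicon.
So there is no consistent tagging.

NO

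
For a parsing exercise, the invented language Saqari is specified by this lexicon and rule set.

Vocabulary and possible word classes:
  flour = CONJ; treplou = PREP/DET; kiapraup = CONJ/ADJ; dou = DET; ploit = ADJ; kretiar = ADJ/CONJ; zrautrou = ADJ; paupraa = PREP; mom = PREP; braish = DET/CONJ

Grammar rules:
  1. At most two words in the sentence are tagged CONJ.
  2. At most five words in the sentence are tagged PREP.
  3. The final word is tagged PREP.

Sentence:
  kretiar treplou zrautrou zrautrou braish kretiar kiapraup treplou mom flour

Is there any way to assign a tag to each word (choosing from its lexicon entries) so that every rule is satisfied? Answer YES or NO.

NO

Candidates per position — 1:kretiar {ADJ,CONJ}; 2:treplou {PREP,DET}; 3:zrautrou {ADJ}; 4:zrautrou {ADJ}; 5:braish {DET,CONJ}; 6:kretiar {ADJ,CONJ}; 7:kiapraup {CONJ,ADJ}; 8:treplou {PREP,DET}; 9:mom {PREP}; 10:flour {CONJ}.
Rule 3 cannot be satisfied by any choice of tags from the lexicon.
So there is no consistent tagging.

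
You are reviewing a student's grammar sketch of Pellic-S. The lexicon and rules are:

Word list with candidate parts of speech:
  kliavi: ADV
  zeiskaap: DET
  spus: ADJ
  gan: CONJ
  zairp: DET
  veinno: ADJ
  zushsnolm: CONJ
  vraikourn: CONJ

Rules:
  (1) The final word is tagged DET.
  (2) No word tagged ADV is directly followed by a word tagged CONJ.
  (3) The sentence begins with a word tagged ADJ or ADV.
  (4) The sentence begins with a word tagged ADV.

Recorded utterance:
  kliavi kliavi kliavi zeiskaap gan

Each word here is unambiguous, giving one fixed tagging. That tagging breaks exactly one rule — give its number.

1

Fixed tagging: ADV ADV ADV DET CONJ.
Rule check: R1 violated, R2 holds, R3 holds, R4 holds.
Only rule 1 fails.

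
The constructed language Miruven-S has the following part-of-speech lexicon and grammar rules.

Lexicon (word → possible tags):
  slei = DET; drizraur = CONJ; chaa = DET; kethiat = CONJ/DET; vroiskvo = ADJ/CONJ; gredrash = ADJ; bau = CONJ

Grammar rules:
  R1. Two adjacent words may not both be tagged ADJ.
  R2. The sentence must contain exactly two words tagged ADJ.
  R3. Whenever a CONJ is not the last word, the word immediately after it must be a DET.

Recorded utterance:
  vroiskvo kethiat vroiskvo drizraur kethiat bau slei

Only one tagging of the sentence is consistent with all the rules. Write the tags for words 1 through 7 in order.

Candidates per position — 1:vroiskvo {ADJ,CONJ}; 2:kethiat {CONJ,DET}; 3:vroiskvo {ADJ,CONJ}; 4:drizraur {CONJ}; 5:kethiat {CONJ,DET}; 6:bau {CONJ}; 7:slei {DET}.
Position 1: tagging it CONJ would leave rule 2 unsatisfiable, so it must be ADJ.
Position 2: tagging it CONJ would leave rule 3 unsatisfiable, so it must be DET.
Position 3: tagging it CONJ would leave rule 2 unsatisfiable, so it must be ADJ.
Position 5: tagging it CONJ would leave rule 3 unsatisfiable, so it must be DET.
The only consistent sequence is: ADJ DET ADJ CONJ DET CONJ DET.
Check: rule 1 ✓; rule 2 ✓; rule 3 ✓.

ADJ DET ADJ CONJ DET CONJ DET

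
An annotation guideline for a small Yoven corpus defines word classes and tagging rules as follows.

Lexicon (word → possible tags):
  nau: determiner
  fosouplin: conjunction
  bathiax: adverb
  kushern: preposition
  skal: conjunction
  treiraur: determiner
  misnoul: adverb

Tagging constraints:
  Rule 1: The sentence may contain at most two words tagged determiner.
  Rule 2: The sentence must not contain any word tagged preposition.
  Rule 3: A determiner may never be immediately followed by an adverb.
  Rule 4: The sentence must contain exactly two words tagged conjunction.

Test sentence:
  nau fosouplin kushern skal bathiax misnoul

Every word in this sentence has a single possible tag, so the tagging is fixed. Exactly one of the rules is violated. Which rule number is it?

2

Fixed tagging: determiner conjunction preposition conjunction adverb adverb.
Rule check: R1 ok, R2 fails, R3 ok, R4 ok.
Only rule 2 fails.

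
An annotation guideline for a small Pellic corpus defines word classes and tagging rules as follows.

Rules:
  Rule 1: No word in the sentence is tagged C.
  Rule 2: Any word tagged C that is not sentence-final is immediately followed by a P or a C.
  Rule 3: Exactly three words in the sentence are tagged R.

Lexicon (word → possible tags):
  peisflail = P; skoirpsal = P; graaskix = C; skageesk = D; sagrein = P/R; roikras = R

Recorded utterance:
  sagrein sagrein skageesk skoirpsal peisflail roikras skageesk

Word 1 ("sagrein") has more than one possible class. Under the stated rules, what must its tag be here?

R

Candidates per position — 1:sagrein {P,R}; 2:sagrein {P,R}; 3:skageesk {D}; 4:skoirpsal {P}; 5:peisflail {P}; 6:roikras {R}; 7:skageesk {D}.
At position 1, choosing P makes rule 3 impossible to satisfy; hence R.
At position 2, choosing P makes rule 3 impossible to satisfy; hence R.
That leaves exactly one tagging: R R D P P R D.
Verifying each rule — rule 1 satisfied; rule 2 satisfied; rule 3 satisfied.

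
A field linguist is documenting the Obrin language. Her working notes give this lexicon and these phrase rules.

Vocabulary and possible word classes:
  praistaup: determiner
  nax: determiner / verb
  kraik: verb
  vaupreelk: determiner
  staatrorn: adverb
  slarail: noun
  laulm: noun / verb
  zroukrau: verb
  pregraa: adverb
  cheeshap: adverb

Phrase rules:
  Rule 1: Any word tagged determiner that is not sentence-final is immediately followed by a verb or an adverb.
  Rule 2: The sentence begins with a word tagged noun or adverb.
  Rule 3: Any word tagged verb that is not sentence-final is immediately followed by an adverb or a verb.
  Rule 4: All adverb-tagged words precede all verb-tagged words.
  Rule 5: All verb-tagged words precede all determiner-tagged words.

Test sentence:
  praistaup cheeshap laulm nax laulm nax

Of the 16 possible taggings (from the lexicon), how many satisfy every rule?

0

Candidates per position — 1:praistaup {determiner}; 2:cheeshap {adverb}; 3:laulm {noun,verb}; 4:nax {determiner,verb}; 5:laulm {noun,verb}; 6:nax {determiner,verb}.
There are 16 candidate sequences in total.
Rule 2 cannot be satisfied by any choice of tags from the lexicon.
So there is no consistent tagging.
Count = 0.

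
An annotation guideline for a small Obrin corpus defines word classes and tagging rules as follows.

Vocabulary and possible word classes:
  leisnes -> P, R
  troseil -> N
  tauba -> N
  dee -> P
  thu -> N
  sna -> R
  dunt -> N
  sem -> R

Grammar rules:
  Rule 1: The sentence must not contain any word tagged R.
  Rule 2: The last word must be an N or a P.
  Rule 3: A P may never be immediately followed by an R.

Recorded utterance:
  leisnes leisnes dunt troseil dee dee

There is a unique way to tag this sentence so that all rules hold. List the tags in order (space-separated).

P P N N P P

Candidates per position — 1:leisnes {P,R}; 2:leisnes {P,R}; 3:dunt {N}; 4:troseil {N}; 5:dee {P}; 6:dee {P}.
Word 1 cannot be R — rule 1 would then fail for every completion. It is P.
Word 2 cannot be R — rule 1 would then fail for every completion. It is P.
That leaves exactly one tagging: P P N N P P.
Check: rule 1 ✓; rule 2 ✓; rule 3 ✓.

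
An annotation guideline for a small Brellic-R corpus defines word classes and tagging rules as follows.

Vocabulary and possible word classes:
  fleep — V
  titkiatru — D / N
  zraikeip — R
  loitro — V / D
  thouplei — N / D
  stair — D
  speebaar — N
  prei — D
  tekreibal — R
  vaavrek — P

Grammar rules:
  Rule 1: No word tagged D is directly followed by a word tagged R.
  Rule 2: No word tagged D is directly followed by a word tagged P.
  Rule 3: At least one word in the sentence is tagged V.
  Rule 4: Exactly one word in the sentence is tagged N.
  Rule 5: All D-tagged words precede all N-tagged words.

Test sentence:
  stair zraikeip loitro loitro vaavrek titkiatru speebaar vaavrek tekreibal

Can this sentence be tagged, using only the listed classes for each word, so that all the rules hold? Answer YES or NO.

NO

Candidates per position — 1:stair {D}; 2:zraikeip {R}; 3:loitro {V,D}; 4:loitro {V,D}; 5:vaavrek {P}; 6:titkiatru {D,N}; 7:speebaar {N}; 8:vaavrek {P}; 9:tekreibal {R}.
Rule 1 cannot be satisfied by any choice of tags from the lexicon.
So there is no consistent tagging.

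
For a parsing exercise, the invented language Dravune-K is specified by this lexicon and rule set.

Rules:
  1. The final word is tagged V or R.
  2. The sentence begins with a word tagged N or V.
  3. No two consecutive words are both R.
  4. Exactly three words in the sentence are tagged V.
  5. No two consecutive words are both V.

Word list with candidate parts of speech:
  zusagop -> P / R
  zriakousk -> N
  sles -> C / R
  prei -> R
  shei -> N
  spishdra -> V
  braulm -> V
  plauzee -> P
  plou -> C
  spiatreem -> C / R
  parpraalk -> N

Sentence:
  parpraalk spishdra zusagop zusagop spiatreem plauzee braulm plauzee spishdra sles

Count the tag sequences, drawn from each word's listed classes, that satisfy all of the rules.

5

Candidates per position — 1:parpraalk {N}; 2:spishdra {V}; 3:zusagop {P,R}; 4:zusagop {P,R}; 5:spiatreem {C,R}; 6:plauzee {P}; 7:braulm {V}; 8:plauzee {P}; 9:spishdra {V}; 10:sles {C,R}.
There are 16 candidate sequences in total.
The sequences that satisfy every rule: N V P P C P V P V R; N V P P R P V P V R; N V P R C P V P V R; N V R P C P V P V R; N V R P R P V P V R.
Count = 5.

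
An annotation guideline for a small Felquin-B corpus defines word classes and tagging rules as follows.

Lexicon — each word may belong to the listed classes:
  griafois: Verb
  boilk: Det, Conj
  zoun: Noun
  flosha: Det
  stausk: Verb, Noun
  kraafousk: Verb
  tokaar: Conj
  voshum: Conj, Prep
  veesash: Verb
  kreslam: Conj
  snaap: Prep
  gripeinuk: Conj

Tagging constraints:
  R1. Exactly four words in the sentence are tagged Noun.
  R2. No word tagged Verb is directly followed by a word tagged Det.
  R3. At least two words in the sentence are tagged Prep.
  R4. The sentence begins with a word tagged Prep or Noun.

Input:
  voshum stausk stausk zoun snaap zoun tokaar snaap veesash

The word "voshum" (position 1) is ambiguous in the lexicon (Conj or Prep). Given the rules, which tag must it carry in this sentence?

Prep

Candidates per position — 1:voshum {Conj,Prep}; 2:stausk {Verb,Noun}; 3:stausk {Verb,Noun}; 4:zoun {Noun}; 5:snaap {Prep}; 6:zoun {Noun}; 7:tokaar {Conj}; 8:snaap {Prep}; 9:veesash {Verb}.
Position 1: Conj is ruled out by rule 4; that leaves Prep.
Position 2: Verb is ruled out by rule 1; that leaves Noun.
Position 3: Verb is ruled out by rule 1; that leaves Noun.
The unique satisfying tagging is: Prep Noun Noun Noun Prep Noun Conj Prep Verb.
Check: rule 1 satisfied; rule 2 satisfied; rule 3 satisfied; rule 4 satisfied.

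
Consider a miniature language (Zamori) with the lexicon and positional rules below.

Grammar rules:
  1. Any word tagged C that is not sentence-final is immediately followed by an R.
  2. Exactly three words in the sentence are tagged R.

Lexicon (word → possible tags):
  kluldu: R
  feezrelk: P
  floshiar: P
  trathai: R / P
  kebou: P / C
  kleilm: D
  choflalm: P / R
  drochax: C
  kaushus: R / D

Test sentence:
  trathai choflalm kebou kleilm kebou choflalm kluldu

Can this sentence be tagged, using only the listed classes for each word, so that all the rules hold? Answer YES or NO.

Candidates per position — 1:trathai {R,P}; 2:choflalm {P,R}; 3:kebou {P,C}; 4:kleilm {D}; 5:kebou {P,C}; 6:choflalm {P,R}; 7:kluldu {R}.
One satisfying assignment: R P P D P R R.
Checking: rule 1 ✓; rule 2 ✓.

YES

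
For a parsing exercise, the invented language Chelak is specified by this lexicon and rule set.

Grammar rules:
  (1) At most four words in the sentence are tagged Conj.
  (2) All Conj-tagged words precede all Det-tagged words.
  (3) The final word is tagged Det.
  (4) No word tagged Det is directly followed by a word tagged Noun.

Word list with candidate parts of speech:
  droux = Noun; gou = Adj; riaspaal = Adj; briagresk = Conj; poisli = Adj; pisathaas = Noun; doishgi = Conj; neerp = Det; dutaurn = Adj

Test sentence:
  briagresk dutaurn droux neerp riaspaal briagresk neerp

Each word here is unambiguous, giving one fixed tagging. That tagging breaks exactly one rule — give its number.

2

Fixed tagging: Conj Adj Noun Det Adj Conj Det.
Applying the rules: R1 holds, R2 violated, R3 holds, R4 holds.
Only rule 2 fails.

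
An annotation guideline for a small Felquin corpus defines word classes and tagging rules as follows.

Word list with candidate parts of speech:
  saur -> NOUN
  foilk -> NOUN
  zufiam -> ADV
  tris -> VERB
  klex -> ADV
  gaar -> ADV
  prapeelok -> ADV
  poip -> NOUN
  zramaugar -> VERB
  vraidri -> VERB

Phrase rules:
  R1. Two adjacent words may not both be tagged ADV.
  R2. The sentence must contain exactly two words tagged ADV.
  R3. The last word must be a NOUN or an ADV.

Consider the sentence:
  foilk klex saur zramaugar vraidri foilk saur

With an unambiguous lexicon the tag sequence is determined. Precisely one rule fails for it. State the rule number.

2

Fixed tagging: NOUN ADV NOUN VERB VERB NOUN NOUN.
Rule check: R1 ✓, R2 ✗, R3 ✓.
Only rule 2 fails.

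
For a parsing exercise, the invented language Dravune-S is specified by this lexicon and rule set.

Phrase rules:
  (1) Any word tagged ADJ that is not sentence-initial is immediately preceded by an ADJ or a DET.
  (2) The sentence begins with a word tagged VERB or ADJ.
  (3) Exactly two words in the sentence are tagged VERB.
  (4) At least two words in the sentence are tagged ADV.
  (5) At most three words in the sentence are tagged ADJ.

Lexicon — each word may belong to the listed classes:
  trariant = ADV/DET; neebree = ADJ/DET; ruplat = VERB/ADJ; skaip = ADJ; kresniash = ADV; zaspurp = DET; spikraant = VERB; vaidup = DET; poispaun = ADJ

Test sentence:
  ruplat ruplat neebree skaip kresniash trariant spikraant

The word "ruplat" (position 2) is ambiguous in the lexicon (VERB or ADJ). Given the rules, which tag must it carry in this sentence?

Candidates per position — 1:ruplat {VERB,ADJ}; 2:ruplat {VERB,ADJ}; 3:neebree {ADJ,DET}; 4:skaip {ADJ}; 5:kresniash {ADV}; 6:trariant {ADV,DET}; 7:spikraant {VERB}.
Position 6: DET is ruled out by rule 4; that leaves ADV.
Position 2: the remaining choice is settled jointly with positions 1, 3 — only VERB at position 2 is part of a tagging that satisfies every rule.
The unique satisfying tagging is: ADJ VERB DET ADJ ADV ADV VERB.
Verifying each rule — rule 1 ✓; rule 2 ✓; rule 3 ✓; rule 4 ✓; rule 5 ✓.

VERB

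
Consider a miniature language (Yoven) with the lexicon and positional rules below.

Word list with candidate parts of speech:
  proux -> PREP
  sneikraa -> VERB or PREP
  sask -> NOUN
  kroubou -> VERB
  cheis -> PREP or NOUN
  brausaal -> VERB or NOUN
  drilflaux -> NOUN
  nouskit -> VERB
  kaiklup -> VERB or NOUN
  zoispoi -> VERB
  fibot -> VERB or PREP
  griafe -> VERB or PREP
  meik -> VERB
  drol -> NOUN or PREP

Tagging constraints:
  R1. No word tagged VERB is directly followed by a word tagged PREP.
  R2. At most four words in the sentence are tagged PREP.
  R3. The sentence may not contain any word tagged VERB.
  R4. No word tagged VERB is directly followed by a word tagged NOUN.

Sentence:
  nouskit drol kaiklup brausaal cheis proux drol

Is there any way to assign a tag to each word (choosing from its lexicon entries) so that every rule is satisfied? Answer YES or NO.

Candidates per position — 1:nouskit {VERB}; 2:drol {NOUN,PREP}; 3:kaiklup {VERB,NOUN}; 4:brausaal {VERB,NOUN}; 5:cheis {PREP,NOUN}; 6:proux {PREP}; 7:drol {NOUN,PREP}.
Rule 3 cannot be satisfied by any choice of tags from the lexicon.
So there is no consistent tagging.

NO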